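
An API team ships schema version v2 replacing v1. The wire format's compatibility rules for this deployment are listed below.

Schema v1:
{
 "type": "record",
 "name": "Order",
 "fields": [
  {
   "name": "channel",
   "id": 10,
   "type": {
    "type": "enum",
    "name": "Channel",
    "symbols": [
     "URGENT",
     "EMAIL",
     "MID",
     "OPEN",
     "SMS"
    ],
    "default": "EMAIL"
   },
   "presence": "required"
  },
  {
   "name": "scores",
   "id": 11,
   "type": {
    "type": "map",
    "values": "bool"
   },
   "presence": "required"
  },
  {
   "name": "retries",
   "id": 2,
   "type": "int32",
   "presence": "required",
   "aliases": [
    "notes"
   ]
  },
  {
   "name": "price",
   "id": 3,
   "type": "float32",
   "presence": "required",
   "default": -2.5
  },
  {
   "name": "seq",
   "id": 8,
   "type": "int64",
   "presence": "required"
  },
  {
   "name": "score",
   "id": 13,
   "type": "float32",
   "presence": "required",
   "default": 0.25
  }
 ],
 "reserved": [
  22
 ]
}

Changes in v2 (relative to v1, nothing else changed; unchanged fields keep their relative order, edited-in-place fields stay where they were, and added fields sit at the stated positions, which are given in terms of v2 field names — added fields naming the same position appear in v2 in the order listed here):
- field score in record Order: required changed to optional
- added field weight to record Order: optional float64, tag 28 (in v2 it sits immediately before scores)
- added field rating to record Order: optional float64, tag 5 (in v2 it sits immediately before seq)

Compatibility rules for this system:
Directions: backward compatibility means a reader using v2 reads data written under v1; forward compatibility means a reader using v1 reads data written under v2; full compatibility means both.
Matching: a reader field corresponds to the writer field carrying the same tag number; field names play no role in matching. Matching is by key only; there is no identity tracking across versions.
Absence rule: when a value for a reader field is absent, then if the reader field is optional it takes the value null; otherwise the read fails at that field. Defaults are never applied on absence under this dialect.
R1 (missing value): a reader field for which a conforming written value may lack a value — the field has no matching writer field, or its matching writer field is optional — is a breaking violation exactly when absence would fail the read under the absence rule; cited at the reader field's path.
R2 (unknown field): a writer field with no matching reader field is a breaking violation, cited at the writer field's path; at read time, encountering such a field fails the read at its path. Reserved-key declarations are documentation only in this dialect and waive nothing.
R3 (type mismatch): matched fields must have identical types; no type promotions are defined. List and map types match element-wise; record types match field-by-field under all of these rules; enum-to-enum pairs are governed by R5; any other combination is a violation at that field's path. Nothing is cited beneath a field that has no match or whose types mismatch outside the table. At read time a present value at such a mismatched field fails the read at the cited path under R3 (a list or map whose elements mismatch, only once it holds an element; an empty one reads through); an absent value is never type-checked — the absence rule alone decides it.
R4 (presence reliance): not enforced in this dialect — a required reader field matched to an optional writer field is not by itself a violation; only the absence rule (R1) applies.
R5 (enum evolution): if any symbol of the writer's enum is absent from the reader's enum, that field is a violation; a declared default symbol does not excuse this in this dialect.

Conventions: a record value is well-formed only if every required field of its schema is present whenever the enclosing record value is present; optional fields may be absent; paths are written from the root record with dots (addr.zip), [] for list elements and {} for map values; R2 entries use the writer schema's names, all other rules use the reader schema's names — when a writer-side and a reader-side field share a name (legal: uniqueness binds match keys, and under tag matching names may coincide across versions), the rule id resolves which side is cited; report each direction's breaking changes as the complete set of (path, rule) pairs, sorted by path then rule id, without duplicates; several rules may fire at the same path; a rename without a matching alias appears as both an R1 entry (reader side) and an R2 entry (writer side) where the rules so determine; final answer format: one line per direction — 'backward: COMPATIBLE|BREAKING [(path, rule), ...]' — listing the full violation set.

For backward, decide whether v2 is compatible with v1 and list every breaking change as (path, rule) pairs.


arrows below run writer -> reader for Order
backward for Order (reader v2, writer v1):
  writer required, Channel -> Channel: reader channel maps from writer channel
  weight: no writer-side match
  writer required, map<string, bool> -> map<string, bool>: reader scores maps from writer scores
  writer required, int32 -> int32: reader retries maps from writer retries
  writer required, float32 -> float32: reader price maps from writer price
  rating: no writer-side match
  writer required, int64 -> int64: reader seq maps from writer seq
  writer required, float32 -> float32: reader score maps from writer score
  => backward: COMPATIBLE
the other Order changes do not affect what is asked:
  field score in record Order: required changed to optional -> matters only for Order's forward compatibility — outside the asked direction
  added field weight to record Order: optional float64, tag 28 (in v2 it sits immediately before scores) -> matters only for Order's forward compatibility — outside the asked direction
  added field rating to record Order: optional float64, tag 5 (in v2 it sits immediately before seq) -> matters only for Order's forward compatibility — outside the asked direction

backward: COMPATIBLE []


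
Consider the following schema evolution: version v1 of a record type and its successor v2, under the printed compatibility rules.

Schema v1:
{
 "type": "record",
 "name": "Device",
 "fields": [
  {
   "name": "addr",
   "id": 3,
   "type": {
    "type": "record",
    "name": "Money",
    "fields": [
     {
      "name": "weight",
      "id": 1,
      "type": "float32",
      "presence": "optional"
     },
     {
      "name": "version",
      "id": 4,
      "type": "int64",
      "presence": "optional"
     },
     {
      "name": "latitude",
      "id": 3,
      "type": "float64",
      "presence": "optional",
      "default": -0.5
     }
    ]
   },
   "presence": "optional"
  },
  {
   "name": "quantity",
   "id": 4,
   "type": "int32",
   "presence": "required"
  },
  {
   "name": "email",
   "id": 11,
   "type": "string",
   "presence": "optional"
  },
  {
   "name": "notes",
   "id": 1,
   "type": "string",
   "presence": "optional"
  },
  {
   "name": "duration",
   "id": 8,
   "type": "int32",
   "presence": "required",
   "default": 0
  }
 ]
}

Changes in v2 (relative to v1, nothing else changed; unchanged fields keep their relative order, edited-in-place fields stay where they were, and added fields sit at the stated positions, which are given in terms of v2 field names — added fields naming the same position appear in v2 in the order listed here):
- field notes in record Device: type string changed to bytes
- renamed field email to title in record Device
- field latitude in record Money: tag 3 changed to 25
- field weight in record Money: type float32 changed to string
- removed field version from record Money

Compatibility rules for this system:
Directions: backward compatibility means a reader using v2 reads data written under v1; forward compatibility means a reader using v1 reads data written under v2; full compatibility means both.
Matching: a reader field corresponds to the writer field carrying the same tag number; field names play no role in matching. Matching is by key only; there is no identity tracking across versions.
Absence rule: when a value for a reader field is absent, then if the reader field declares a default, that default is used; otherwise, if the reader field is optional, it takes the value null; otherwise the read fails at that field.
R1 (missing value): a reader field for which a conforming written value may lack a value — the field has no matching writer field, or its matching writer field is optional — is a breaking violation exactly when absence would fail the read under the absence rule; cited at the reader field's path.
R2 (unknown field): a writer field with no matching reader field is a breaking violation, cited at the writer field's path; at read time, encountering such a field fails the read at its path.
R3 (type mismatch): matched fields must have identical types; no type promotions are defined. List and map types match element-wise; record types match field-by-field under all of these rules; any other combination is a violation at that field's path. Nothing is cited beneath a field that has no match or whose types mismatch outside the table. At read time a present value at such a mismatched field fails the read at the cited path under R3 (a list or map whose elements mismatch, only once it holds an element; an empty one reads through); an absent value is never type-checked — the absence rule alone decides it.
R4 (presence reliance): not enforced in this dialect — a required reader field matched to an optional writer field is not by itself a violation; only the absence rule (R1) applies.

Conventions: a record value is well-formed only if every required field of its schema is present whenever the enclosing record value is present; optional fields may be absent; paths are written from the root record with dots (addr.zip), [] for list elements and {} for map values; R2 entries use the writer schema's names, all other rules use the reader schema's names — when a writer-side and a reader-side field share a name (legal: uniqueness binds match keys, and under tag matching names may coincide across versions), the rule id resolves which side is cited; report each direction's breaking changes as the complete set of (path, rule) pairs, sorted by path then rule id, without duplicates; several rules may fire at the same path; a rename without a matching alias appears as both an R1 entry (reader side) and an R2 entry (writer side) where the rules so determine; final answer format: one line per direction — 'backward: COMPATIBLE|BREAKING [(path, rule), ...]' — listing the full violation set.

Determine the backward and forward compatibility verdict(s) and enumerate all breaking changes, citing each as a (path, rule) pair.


each type pair in Device: writer, then reader
checking backward for Device: reader v2 against writer v1:
  addr: Money -> Money, writer optional; from addr
  quantity: int32 -> int32, writer required; from quantity
  title: string -> string, writer optional; from email
  notes: string -> bytes, writer optional; from notes
  duration: int32 -> int32, writer required; from duration
  addr.weight: float32 -> string, writer optional; from addr.weight
  no writer field matches reader addr.latitude
  writer addr.version: unknown to reader
  writer addr.latitude: unknown to reader
  breaking: (addr.latitude, R2)
  breaking: (addr.version, R2)
  breaking: (addr.weight, R3)
  breaking: (notes, R3)
  => backward verdict for Device: BREAKING, 4 violation(s)
checking forward for Device: reader v1 against writer v2:
  addr: Money -> Money, writer optional; from addr
  quantity: int32 -> int32, writer required; from quantity
  email: string -> string, writer optional; from title
  notes: bytes -> string, writer optional; from notes
  duration: int32 -> int32, writer required; from duration
  addr.weight: string -> float32, writer optional; from addr.weight
  no writer field matches reader addr.version
  no writer field matches reader addr.latitude
  writer addr.latitude: unknown to reader
  breaking: (addr.latitude, R2)
  breaking: (addr.weight, R3)
  breaking: (notes, R3)
  => forward verdict for Device: BREAKING, 3 violation(s)

backward: BREAKING [(addr.latitude, R2), (addr.version, R2), (addr.weight, R3), (notes, R3)]; forward: BREAKING [(addr.latitude, R2), (addr.weight, R3), (notes, R3)]


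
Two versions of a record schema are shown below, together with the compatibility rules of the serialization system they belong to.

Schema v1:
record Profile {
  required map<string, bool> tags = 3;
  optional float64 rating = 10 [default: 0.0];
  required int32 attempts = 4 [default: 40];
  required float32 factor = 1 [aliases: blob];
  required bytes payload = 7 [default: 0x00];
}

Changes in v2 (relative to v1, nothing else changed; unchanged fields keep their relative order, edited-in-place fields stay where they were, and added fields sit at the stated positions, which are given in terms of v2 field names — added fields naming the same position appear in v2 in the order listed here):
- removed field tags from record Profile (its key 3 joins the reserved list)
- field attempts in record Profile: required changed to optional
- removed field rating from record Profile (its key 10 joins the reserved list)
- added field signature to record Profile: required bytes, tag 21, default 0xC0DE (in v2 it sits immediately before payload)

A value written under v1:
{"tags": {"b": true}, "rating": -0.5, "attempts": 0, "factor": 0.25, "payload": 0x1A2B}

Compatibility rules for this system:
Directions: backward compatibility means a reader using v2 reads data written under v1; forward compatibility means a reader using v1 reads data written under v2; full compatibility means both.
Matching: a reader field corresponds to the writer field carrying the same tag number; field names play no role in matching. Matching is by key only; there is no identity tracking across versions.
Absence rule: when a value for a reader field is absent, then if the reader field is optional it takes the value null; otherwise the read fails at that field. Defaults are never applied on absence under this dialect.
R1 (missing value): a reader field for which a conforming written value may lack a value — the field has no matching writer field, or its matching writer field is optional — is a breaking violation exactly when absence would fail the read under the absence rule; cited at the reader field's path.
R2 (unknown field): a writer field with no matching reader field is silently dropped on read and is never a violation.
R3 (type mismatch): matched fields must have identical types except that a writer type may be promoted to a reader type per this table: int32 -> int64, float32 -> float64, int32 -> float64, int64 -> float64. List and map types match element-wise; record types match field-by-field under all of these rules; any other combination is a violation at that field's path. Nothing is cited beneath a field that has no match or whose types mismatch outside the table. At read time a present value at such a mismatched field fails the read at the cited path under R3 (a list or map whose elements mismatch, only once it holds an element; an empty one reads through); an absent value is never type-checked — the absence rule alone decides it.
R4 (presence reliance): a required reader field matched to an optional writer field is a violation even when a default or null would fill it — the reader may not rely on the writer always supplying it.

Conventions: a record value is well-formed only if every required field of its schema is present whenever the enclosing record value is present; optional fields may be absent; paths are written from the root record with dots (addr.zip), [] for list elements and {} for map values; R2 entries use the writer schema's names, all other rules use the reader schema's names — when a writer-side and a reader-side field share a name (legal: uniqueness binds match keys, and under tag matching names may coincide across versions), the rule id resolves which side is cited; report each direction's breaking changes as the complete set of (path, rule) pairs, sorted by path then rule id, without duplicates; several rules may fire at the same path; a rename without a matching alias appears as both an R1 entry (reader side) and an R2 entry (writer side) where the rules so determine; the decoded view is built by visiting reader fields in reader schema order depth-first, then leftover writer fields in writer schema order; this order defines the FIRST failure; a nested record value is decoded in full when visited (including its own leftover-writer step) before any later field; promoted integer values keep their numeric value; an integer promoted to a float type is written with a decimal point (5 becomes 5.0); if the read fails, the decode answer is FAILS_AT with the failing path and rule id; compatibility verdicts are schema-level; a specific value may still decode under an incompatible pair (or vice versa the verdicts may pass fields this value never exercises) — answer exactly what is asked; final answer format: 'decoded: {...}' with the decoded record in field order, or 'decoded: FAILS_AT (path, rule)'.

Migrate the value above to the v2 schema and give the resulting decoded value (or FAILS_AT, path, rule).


in Profile below, arrows point writer -> reader
decode (reader v2):
  attempts := 0
  factor := 0.25
  read fails at signature under R1 (no fill)
  => FAILS_AT (signature, R1)
the rest of the Profile diff is inert for this question:
  removed field tags from record Profile (its key 3 joins the reserved list) -> changes Profile's schema-level verdicts only — the decode of this value is the same
  field attempts in record Profile: required changed to optional -> changes Profile's schema-level verdicts only — the decode of this value is the same
  removed field rating from record Profile (its key 10 joins the reserved list) -> triggers nothing under the printed rules; the Profile answer is the same either way

decoded: FAILS_AT (signature, R1)


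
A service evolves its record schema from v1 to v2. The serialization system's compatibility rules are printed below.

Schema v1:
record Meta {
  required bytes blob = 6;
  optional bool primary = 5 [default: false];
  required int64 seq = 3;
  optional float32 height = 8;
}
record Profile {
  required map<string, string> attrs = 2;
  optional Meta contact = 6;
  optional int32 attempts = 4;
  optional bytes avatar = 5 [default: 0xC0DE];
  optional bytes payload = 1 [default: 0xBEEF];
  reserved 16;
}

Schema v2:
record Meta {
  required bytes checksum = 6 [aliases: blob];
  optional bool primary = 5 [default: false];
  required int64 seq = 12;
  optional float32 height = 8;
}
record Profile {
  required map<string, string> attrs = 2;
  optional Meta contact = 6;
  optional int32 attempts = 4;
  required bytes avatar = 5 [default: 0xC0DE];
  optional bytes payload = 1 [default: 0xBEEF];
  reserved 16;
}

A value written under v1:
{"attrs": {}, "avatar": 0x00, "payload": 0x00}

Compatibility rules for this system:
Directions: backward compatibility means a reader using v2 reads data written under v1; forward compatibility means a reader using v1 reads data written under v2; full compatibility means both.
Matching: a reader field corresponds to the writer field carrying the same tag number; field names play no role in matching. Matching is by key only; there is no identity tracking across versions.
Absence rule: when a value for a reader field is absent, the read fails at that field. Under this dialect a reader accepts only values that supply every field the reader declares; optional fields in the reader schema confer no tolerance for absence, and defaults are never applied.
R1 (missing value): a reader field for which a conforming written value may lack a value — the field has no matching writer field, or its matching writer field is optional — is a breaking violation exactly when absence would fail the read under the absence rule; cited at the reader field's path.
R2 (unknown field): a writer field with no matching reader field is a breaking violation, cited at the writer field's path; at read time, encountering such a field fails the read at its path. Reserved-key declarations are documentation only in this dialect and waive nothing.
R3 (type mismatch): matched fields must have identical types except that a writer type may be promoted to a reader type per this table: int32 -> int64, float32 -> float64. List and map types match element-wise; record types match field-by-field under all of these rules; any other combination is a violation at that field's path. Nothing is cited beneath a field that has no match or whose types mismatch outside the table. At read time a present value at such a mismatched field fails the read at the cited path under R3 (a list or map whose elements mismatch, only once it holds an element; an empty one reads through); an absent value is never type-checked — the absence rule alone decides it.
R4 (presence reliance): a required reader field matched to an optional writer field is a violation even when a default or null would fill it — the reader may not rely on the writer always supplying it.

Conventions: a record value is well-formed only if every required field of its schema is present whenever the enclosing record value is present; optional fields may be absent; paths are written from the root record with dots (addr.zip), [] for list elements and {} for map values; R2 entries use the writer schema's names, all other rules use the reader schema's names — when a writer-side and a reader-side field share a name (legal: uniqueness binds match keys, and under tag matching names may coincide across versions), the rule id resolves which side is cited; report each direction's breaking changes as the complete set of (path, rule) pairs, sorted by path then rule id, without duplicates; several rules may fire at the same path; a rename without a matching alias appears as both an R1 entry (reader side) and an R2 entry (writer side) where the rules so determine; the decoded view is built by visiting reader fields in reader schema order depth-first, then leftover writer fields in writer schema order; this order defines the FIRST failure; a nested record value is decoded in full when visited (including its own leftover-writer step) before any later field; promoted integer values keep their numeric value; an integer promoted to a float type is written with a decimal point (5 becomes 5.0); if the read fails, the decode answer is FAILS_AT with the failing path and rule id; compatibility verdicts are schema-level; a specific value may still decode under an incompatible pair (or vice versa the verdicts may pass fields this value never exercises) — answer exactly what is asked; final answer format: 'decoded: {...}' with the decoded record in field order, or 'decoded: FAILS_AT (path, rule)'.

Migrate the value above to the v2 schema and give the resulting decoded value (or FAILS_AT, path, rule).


decoded: FAILS_AT (contact, R1)

the writer's type comes first in each Profile pair
migrating the Profile value to v2:
  attrs := {}
  read fails at contact under R1 (no fill)
  => FAILS_AT (contact, R1)
remaining Profile differences; none change what is asked:
  field seq in record Meta: tag 3 changed to 12 -> affects the rule determinations only; this particular Profile value decodes identically
  field avatar in record Profile: optional changed to required -> affects the rule determinations only; this particular Profile value decodes identically
  renamed field blob to checksum in record Meta (alias blob declared on the renamed field) -> triggers nothing under the printed rules; the Profile answer is the same either way


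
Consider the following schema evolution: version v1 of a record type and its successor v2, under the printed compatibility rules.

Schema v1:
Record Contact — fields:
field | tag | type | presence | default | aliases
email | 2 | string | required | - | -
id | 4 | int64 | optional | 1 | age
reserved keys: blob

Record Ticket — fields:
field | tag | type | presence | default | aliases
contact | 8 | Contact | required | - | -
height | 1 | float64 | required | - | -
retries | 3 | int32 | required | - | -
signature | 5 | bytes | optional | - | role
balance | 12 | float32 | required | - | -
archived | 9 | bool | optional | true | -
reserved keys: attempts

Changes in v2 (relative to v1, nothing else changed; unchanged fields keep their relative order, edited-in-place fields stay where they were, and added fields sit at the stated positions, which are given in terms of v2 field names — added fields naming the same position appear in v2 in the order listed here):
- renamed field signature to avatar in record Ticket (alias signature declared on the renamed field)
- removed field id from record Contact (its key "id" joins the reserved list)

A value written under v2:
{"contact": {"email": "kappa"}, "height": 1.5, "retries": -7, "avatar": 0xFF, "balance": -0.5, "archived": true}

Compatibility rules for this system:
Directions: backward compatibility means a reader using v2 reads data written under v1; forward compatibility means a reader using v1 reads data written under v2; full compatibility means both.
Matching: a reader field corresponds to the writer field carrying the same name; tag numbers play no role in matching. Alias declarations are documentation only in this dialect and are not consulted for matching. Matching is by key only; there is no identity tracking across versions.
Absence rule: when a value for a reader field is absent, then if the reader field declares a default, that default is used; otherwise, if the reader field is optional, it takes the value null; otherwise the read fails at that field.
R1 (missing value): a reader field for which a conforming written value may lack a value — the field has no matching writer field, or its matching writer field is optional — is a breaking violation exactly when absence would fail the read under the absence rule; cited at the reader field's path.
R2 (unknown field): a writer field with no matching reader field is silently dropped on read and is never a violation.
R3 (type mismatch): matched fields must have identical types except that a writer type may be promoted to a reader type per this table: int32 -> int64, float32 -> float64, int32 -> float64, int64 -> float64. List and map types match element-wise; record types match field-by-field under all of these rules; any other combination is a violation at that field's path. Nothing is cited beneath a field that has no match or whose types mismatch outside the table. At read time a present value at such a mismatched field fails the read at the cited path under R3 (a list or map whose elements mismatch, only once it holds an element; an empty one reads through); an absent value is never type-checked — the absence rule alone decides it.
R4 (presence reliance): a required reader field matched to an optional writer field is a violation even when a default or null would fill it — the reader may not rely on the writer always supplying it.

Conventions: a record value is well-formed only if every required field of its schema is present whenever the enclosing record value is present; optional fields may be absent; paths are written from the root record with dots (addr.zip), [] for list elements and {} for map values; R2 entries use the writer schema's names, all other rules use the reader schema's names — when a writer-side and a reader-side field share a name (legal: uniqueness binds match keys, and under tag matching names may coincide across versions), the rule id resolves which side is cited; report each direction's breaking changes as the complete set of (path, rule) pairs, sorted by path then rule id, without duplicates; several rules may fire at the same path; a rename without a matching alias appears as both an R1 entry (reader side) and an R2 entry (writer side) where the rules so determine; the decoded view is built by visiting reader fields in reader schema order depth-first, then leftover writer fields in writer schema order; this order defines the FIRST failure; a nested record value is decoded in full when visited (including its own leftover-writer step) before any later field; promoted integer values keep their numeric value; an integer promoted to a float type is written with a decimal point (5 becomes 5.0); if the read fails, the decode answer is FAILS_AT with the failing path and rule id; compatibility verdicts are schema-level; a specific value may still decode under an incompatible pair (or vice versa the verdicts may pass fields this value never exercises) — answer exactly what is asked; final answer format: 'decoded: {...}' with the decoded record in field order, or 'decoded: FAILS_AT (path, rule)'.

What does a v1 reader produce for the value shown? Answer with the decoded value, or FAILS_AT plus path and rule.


each type pair in Ticket: writer, then reader
migrating the Ticket value to v1:
  contact.email := "kappa"
  contact.id := 1 (no value, default fills)
  height := 1.5
  retries := -7
  signature := null (not supplied -> null)
  balance := -0.5
  archived := true
  writer avatar: unmatched, discarded
  => decoded: {"contact": {"email": "kappa", "id": 1}, "height": 1.5, "retries": -7, "signature": null, "balance": -0.5, "archived": true}
checking off the Ticket differences that do not matter here:
  removed field id from record Contact (its key "id" joins the reserved list) -> fires no rule on Ticket under this dialect and leaves the result unchanged

decoded: {"contact": {"email": "kappa", "id": 1}, "height": 1.5, "retries": -7, "signature": null, "balance": -0.5, "archived": true}


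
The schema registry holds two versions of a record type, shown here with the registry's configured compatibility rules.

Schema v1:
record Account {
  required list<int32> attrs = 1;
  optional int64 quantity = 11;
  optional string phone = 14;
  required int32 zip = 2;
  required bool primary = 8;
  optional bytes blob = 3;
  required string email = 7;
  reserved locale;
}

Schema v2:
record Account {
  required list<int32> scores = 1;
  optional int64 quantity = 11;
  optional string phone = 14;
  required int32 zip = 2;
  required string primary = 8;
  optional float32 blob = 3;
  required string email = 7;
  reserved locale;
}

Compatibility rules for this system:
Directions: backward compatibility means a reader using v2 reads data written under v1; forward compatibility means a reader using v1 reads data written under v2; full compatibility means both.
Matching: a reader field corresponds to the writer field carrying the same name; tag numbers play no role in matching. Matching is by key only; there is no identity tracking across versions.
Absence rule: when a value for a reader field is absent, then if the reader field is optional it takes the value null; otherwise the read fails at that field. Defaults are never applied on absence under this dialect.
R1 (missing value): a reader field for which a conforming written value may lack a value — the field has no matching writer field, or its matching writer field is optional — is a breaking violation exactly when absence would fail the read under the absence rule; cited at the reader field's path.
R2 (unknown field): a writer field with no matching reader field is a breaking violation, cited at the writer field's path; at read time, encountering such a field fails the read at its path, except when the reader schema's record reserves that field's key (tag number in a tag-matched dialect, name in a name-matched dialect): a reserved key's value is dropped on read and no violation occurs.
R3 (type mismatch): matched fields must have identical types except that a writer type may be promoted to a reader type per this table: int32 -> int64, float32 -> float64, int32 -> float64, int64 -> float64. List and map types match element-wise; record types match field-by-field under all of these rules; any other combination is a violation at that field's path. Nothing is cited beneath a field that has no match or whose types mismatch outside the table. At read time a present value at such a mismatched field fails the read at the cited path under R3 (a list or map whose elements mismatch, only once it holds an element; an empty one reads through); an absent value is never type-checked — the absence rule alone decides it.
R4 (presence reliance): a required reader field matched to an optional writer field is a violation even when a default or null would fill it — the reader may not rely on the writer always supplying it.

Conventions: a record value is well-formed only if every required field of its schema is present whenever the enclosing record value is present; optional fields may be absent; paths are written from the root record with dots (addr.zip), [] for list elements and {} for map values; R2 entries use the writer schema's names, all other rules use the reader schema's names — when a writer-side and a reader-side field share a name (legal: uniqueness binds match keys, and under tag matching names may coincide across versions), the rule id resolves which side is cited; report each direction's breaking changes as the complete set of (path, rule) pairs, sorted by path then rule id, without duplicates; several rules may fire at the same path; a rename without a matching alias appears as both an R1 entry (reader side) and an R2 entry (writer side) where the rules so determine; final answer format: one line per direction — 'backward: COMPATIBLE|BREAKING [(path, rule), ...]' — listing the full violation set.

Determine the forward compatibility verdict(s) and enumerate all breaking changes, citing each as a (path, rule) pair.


forward: BREAKING [(attrs, R1), (blob, R3), (primary, R3), (scores, R2)]

the writer's type comes first in each Account pair
forward analysis of Account with v1 as reader and v2 as writer:
  attrs: no writer-side match
  quantity: int64 -> int64, writer optional; from quantity
  phone: string -> string, writer optional; from phone
  zip: int32 -> int32, writer required; from zip
  primary: string -> bool, writer required; from primary
  blob: float32 -> bytes, writer optional; from blob
  email: string -> string, writer required; from email
  scores (writer side), unknown to reader
  breaking: (attrs, R1)
  breaking: (blob, R3)
  breaking: (primary, R3)
  breaking: (scores, R2)
  => forward: BREAKING (4)


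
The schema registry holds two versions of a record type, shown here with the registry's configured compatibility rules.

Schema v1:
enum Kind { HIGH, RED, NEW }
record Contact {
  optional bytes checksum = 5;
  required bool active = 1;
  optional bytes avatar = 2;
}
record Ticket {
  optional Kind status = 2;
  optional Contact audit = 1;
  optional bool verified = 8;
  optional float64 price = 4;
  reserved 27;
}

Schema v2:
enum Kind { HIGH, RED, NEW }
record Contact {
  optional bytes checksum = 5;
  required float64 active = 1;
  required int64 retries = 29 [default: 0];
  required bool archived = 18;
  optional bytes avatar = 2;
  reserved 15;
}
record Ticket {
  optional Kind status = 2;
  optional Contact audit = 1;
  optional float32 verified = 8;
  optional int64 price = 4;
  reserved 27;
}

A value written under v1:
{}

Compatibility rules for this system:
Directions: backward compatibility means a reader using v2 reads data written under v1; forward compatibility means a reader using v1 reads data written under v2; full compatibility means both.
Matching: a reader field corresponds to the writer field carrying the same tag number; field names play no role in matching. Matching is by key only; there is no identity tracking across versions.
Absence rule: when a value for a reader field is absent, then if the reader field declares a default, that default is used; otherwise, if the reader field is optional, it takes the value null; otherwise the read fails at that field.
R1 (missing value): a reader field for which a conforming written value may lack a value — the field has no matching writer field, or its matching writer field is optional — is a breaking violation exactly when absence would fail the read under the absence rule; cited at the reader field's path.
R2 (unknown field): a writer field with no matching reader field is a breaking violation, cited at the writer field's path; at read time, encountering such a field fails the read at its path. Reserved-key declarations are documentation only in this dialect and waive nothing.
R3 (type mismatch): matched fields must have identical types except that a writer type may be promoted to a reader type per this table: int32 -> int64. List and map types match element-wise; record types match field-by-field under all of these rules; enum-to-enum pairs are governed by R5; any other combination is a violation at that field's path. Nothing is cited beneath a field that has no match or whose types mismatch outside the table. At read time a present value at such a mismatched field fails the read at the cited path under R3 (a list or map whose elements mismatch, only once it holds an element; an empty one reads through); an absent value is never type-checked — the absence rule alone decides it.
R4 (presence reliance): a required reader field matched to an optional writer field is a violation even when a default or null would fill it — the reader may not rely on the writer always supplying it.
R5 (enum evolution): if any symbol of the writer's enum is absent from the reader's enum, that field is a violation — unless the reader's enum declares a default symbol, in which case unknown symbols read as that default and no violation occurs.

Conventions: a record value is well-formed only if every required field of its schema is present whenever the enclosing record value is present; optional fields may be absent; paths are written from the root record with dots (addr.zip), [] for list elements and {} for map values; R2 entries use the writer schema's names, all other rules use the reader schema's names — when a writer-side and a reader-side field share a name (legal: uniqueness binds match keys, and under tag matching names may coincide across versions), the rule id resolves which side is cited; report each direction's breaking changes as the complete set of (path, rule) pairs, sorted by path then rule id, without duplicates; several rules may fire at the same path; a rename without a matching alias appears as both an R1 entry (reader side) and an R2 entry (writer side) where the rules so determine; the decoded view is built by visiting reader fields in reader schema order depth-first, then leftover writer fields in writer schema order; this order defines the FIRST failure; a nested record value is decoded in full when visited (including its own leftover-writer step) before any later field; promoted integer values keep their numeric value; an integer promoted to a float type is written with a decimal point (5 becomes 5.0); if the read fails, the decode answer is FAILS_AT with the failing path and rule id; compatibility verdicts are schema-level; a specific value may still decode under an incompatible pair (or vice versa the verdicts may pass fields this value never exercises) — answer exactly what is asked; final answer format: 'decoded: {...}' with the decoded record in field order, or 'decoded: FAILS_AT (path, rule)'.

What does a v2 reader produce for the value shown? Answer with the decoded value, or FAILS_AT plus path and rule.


decoded: {"status": null, "audit": null, "verified": null, "price": null}

arrows below run writer -> reader for Ticket
migrating the Ticket value to v2:
  status := null (not supplied -> null)
  audit := null (not supplied -> null)
  verified := null (not supplied -> null)
  price := null (not supplied -> null)
  => decoded: {"status": null, "audit": null, "verified": null, "price": null}
the rest of the Ticket diff is inert for this question:
  added field archived to record Contact: required bool, tag 18 (in v2 it sits immediately before avatar) -> changes Ticket's schema-level verdicts only — the decode of this value is the same
  field verified in record Ticket: type bool changed to float32 -> changes Ticket's schema-level verdicts only — the decode of this value is the same
  field price in record Ticket: type float64 changed to int64 -> changes Ticket's schema-level verdicts only — the decode of this value is the same
  added field retries to record Contact: required int64, tag 29, default 0 (in v2 it sits immediately before avatar) -> changes Ticket's schema-level verdicts only — the decode of this value is the same
  field active in record Contact: type bool changed to float64 -> changes Ticket's schema-level verdicts only — the decode of this value is the same
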